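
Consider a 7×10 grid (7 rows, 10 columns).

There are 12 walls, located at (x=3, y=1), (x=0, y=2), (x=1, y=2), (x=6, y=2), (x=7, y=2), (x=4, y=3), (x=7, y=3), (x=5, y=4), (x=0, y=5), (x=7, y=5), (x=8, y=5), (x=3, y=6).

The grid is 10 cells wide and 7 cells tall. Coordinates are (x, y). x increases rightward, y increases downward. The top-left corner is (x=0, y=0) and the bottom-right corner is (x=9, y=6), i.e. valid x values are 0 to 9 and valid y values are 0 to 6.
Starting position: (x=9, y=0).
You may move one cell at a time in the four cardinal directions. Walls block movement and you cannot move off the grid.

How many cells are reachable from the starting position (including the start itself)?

Answer: Reachable cells: 58

Derivation:
BFS flood-fill from (x=9, y=0):
  Distance 0: (x=9, y=0)
  Distance 1: (x=8, y=0), (x=9, y=1)
  Distance 2: (x=7, y=0), (x=8, y=1), (x=9, y=2)
  Distance 3: (x=6, y=0), (x=7, y=1), (x=8, y=2), (x=9, y=3)
  Distance 4: (x=5, y=0), (x=6, y=1), (x=8, y=3), (x=9, y=4)
  Distance 5: (x=4, y=0), (x=5, y=1), (x=8, y=4), (x=9, y=5)
  Distance 6: (x=3, y=0), (x=4, y=1), (x=5, y=2), (x=7, y=4), (x=9, y=6)
  Distance 7: (x=2, y=0), (x=4, y=2), (x=5, y=3), (x=6, y=4), (x=8, y=6)
  Distance 8: (x=1, y=0), (x=2, y=1), (x=3, y=2), (x=6, y=3), (x=6, y=5), (x=7, y=6)
  Distance 9: (x=0, y=0), (x=1, y=1), (x=2, y=2), (x=3, y=3), (x=5, y=5), (x=6, y=6)
  Distance 10: (x=0, y=1), (x=2, y=3), (x=3, y=4), (x=4, y=5), (x=5, y=6)
  Distance 11: (x=1, y=3), (x=2, y=4), (x=4, y=4), (x=3, y=5), (x=4, y=6)
  Distance 12: (x=0, y=3), (x=1, y=4), (x=2, y=5)
  Distance 13: (x=0, y=4), (x=1, y=5), (x=2, y=6)
  Distance 14: (x=1, y=6)
  Distance 15: (x=0, y=6)
Total reachable: 58 (grid has 58 open cells total)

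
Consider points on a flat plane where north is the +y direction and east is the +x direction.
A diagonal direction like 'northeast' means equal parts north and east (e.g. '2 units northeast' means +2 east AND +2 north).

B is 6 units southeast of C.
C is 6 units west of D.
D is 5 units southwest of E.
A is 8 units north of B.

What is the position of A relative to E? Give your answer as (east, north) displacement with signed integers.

Answer: A is at (east=-5, north=-3) relative to E.

Derivation:
Place E at the origin (east=0, north=0).
  D is 5 units southwest of E: delta (east=-5, north=-5); D at (east=-5, north=-5).
  C is 6 units west of D: delta (east=-6, north=+0); C at (east=-11, north=-5).
  B is 6 units southeast of C: delta (east=+6, north=-6); B at (east=-5, north=-11).
  A is 8 units north of B: delta (east=+0, north=+8); A at (east=-5, north=-3).
Therefore A relative to E: (east=-5, north=-3).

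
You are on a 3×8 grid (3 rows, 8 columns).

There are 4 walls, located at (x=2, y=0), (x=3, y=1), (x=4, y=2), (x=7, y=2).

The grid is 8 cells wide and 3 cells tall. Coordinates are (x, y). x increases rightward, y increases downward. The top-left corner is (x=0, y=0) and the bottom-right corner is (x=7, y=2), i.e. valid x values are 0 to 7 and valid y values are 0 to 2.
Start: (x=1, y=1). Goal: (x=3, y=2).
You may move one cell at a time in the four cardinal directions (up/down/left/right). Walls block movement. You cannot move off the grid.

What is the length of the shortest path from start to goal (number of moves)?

Answer: Shortest path length: 3

Derivation:
BFS from (x=1, y=1) until reaching (x=3, y=2):
  Distance 0: (x=1, y=1)
  Distance 1: (x=1, y=0), (x=0, y=1), (x=2, y=1), (x=1, y=2)
  Distance 2: (x=0, y=0), (x=0, y=2), (x=2, y=2)
  Distance 3: (x=3, y=2)  <- goal reached here
One shortest path (3 moves): (x=1, y=1) -> (x=2, y=1) -> (x=2, y=2) -> (x=3, y=2)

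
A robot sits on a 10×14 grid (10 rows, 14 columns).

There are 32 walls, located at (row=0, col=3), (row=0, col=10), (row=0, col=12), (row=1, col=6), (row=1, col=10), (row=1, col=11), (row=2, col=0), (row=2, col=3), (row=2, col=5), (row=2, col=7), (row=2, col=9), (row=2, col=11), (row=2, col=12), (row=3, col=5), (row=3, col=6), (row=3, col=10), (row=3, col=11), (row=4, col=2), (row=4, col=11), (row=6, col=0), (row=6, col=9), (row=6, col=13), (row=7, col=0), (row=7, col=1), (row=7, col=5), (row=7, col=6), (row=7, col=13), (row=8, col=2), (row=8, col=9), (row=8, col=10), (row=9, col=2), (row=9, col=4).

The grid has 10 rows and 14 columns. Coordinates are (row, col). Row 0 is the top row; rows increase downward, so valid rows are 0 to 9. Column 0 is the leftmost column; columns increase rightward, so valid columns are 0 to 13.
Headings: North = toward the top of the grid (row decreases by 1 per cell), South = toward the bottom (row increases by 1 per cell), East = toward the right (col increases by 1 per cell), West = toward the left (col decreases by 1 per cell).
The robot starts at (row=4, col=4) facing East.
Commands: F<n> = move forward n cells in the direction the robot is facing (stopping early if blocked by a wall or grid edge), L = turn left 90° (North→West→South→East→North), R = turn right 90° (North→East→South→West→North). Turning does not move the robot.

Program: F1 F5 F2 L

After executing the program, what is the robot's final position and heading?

Start: (row=4, col=4), facing East
  F1: move forward 1, now at (row=4, col=5)
  F5: move forward 5, now at (row=4, col=10)
  F2: move forward 0/2 (blocked), now at (row=4, col=10)
  L: turn left, now facing North
Final: (row=4, col=10), facing North

Answer: Final position: (row=4, col=10), facing North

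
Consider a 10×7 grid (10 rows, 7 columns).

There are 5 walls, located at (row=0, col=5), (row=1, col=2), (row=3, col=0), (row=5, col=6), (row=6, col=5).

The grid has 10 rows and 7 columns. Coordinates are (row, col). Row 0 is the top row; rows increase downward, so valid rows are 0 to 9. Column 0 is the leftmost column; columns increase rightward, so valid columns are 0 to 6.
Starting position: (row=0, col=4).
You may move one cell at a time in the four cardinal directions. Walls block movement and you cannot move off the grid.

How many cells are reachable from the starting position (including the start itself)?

Answer: Reachable cells: 65

Derivation:
BFS flood-fill from (row=0, col=4):
  Distance 0: (row=0, col=4)
  Distance 1: (row=0, col=3), (row=1, col=4)
  Distance 2: (row=0, col=2), (row=1, col=3), (row=1, col=5), (row=2, col=4)
  Distance 3: (row=0, col=1), (row=1, col=6), (row=2, col=3), (row=2, col=5), (row=3, col=4)
  Distance 4: (row=0, col=0), (row=0, col=6), (row=1, col=1), (row=2, col=2), (row=2, col=6), (row=3, col=3), (row=3, col=5), (row=4, col=4)
  Distance 5: (row=1, col=0), (row=2, col=1), (row=3, col=2), (row=3, col=6), (row=4, col=3), (row=4, col=5), (row=5, col=4)
  Distance 6: (row=2, col=0), (row=3, col=1), (row=4, col=2), (row=4, col=6), (row=5, col=3), (row=5, col=5), (row=6, col=4)
  Distance 7: (row=4, col=1), (row=5, col=2), (row=6, col=3), (row=7, col=4)
  Distance 8: (row=4, col=0), (row=5, col=1), (row=6, col=2), (row=7, col=3), (row=7, col=5), (row=8, col=4)
  Distance 9: (row=5, col=0), (row=6, col=1), (row=7, col=2), (row=7, col=6), (row=8, col=3), (row=8, col=5), (row=9, col=4)
  Distance 10: (row=6, col=0), (row=6, col=6), (row=7, col=1), (row=8, col=2), (row=8, col=6), (row=9, col=3), (row=9, col=5)
  Distance 11: (row=7, col=0), (row=8, col=1), (row=9, col=2), (row=9, col=6)
  Distance 12: (row=8, col=0), (row=9, col=1)
  Distance 13: (row=9, col=0)
Total reachable: 65 (grid has 65 open cells total)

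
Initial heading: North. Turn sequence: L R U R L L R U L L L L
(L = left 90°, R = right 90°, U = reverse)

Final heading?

Start: North
  L (left (90° counter-clockwise)) -> West
  R (right (90° clockwise)) -> North
  U (U-turn (180°)) -> South
  R (right (90° clockwise)) -> West
  L (left (90° counter-clockwise)) -> South
  L (left (90° counter-clockwise)) -> East
  R (right (90° clockwise)) -> South
  U (U-turn (180°)) -> North
  L (left (90° counter-clockwise)) -> West
  L (left (90° counter-clockwise)) -> South
  L (left (90° counter-clockwise)) -> East
  L (left (90° counter-clockwise)) -> North
Final: North

Answer: Final heading: North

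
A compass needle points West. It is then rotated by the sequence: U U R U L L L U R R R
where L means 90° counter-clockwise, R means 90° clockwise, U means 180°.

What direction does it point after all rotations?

Answer: Final heading: North

Derivation:
Start: West
  U (U-turn (180°)) -> East
  U (U-turn (180°)) -> West
  R (right (90° clockwise)) -> North
  U (U-turn (180°)) -> South
  L (left (90° counter-clockwise)) -> East
  L (left (90° counter-clockwise)) -> North
  L (left (90° counter-clockwise)) -> West
  U (U-turn (180°)) -> East
  R (right (90° clockwise)) -> South
  R (right (90° clockwise)) -> West
  R (right (90° clockwise)) -> North
Final: North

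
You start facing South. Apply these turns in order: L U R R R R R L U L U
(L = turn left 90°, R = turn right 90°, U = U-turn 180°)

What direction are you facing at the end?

Start: South
  L (left (90° counter-clockwise)) -> East
  U (U-turn (180°)) -> West
  R (right (90° clockwise)) -> North
  R (right (90° clockwise)) -> East
  R (right (90° clockwise)) -> South
  R (right (90° clockwise)) -> West
  R (right (90° clockwise)) -> North
  L (left (90° counter-clockwise)) -> West
  U (U-turn (180°)) -> East
  L (left (90° counter-clockwise)) -> North
  U (U-turn (180°)) -> South
Final: South

Answer: Final heading: South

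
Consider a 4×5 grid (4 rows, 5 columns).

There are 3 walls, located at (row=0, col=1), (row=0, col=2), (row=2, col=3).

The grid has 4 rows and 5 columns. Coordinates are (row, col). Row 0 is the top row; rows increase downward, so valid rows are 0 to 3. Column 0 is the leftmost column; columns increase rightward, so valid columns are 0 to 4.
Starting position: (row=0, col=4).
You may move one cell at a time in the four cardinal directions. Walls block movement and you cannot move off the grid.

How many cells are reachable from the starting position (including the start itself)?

BFS flood-fill from (row=0, col=4):
  Distance 0: (row=0, col=4)
  Distance 1: (row=0, col=3), (row=1, col=4)
  Distance 2: (row=1, col=3), (row=2, col=4)
  Distance 3: (row=1, col=2), (row=3, col=4)
  Distance 4: (row=1, col=1), (row=2, col=2), (row=3, col=3)
  Distance 5: (row=1, col=0), (row=2, col=1), (row=3, col=2)
  Distance 6: (row=0, col=0), (row=2, col=0), (row=3, col=1)
  Distance 7: (row=3, col=0)
Total reachable: 17 (grid has 17 open cells total)

Answer: Reachable cells: 17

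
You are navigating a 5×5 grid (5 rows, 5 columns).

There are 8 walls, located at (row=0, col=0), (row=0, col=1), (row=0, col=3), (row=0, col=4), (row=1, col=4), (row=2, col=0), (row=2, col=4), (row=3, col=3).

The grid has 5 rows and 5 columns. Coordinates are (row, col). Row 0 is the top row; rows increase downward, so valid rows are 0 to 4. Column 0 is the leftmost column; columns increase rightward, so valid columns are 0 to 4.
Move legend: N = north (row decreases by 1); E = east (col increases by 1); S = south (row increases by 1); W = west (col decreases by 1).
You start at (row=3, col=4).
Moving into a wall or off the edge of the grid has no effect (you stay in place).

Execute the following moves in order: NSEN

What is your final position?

Start: (row=3, col=4)
  N (north): blocked, stay at (row=3, col=4)
  S (south): (row=3, col=4) -> (row=4, col=4)
  E (east): blocked, stay at (row=4, col=4)
  N (north): (row=4, col=4) -> (row=3, col=4)
Final: (row=3, col=4)

Answer: Final position: (row=3, col=4)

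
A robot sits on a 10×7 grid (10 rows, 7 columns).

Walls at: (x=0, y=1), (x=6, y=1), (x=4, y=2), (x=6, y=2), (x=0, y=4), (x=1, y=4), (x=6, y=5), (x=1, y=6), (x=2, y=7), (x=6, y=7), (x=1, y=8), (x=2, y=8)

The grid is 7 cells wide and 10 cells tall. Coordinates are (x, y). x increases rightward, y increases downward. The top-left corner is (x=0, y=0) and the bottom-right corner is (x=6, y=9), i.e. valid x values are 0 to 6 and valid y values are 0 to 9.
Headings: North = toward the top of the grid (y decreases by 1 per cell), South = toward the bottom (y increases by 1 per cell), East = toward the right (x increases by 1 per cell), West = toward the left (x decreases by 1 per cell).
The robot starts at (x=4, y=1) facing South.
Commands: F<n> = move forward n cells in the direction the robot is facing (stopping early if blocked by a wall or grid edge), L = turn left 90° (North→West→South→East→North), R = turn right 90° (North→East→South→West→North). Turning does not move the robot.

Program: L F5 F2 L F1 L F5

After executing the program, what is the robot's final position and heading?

Start: (x=4, y=1), facing South
  L: turn left, now facing East
  F5: move forward 1/5 (blocked), now at (x=5, y=1)
  F2: move forward 0/2 (blocked), now at (x=5, y=1)
  L: turn left, now facing North
  F1: move forward 1, now at (x=5, y=0)
  L: turn left, now facing West
  F5: move forward 5, now at (x=0, y=0)
Final: (x=0, y=0), facing West

Answer: Final position: (x=0, y=0), facing West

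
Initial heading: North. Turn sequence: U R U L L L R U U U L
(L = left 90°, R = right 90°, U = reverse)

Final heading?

Start: North
  U (U-turn (180°)) -> South
  R (right (90° clockwise)) -> West
  U (U-turn (180°)) -> East
  L (left (90° counter-clockwise)) -> North
  L (left (90° counter-clockwise)) -> West
  L (left (90° counter-clockwise)) -> South
  R (right (90° clockwise)) -> West
  U (U-turn (180°)) -> East
  U (U-turn (180°)) -> West
  U (U-turn (180°)) -> East
  L (left (90° counter-clockwise)) -> North
Final: North

Answer: Final heading: North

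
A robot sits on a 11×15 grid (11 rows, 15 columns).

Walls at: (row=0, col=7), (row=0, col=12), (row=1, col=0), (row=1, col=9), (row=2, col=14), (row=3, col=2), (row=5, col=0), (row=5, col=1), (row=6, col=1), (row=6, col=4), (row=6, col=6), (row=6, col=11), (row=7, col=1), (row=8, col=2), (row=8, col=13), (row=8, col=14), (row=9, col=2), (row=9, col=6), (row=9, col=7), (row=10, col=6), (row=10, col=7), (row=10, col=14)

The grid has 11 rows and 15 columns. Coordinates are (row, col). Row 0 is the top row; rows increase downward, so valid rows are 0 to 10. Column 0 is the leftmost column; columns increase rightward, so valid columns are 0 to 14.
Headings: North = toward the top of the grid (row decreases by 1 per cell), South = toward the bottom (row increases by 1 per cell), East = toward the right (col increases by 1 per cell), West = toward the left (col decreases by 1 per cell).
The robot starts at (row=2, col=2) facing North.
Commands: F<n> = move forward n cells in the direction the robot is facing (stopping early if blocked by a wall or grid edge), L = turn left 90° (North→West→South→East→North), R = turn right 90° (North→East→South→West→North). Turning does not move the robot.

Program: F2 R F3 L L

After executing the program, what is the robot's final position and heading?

Start: (row=2, col=2), facing North
  F2: move forward 2, now at (row=0, col=2)
  R: turn right, now facing East
  F3: move forward 3, now at (row=0, col=5)
  L: turn left, now facing North
  L: turn left, now facing West
Final: (row=0, col=5), facing West

Answer: Final position: (row=0, col=5), facing West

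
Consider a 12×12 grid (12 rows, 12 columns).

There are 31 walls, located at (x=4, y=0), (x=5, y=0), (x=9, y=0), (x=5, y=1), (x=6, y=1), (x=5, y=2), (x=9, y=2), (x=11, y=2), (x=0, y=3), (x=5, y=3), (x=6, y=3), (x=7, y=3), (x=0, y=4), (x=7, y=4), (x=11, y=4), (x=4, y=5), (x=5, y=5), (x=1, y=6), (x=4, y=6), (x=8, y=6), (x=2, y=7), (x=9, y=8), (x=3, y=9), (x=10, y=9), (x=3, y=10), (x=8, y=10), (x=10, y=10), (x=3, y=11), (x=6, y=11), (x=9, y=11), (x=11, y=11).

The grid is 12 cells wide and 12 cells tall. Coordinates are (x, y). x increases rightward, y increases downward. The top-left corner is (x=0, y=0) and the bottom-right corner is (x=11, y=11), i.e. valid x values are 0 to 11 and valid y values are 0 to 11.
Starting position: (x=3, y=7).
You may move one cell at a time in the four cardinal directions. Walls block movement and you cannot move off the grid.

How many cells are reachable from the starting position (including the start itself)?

BFS flood-fill from (x=3, y=7):
  Distance 0: (x=3, y=7)
  Distance 1: (x=3, y=6), (x=4, y=7), (x=3, y=8)
  Distance 2: (x=3, y=5), (x=2, y=6), (x=5, y=7), (x=2, y=8), (x=4, y=8)
  Distance 3: (x=3, y=4), (x=2, y=5), (x=5, y=6), (x=6, y=7), (x=1, y=8), (x=5, y=8), (x=2, y=9), (x=4, y=9)
  Distance 4: (x=3, y=3), (x=2, y=4), (x=4, y=4), (x=1, y=5), (x=6, y=6), (x=1, y=7), (x=7, y=7), (x=0, y=8), (x=6, y=8), (x=1, y=9), (x=5, y=9), (x=2, y=10), (x=4, y=10)
  Distance 5: (x=3, y=2), (x=2, y=3), (x=4, y=3), (x=1, y=4), (x=5, y=4), (x=0, y=5), (x=6, y=5), (x=7, y=6), (x=0, y=7), (x=8, y=7), (x=7, y=8), (x=0, y=9), (x=6, y=9), (x=1, y=10), (x=5, y=10), (x=2, y=11), (x=4, y=11)
  Distance 6: (x=3, y=1), (x=2, y=2), (x=4, y=2), (x=1, y=3), (x=6, y=4), (x=7, y=5), (x=0, y=6), (x=9, y=7), (x=8, y=8), (x=7, y=9), (x=0, y=10), (x=6, y=10), (x=1, y=11), (x=5, y=11)
  Distance 7: (x=3, y=0), (x=2, y=1), (x=4, y=1), (x=1, y=2), (x=8, y=5), (x=9, y=6), (x=10, y=7), (x=8, y=9), (x=7, y=10), (x=0, y=11)
  Distance 8: (x=2, y=0), (x=1, y=1), (x=0, y=2), (x=8, y=4), (x=9, y=5), (x=10, y=6), (x=11, y=7), (x=10, y=8), (x=9, y=9), (x=7, y=11)
  Distance 9: (x=1, y=0), (x=0, y=1), (x=8, y=3), (x=9, y=4), (x=10, y=5), (x=11, y=6), (x=11, y=8), (x=9, y=10), (x=8, y=11)
  Distance 10: (x=0, y=0), (x=8, y=2), (x=9, y=3), (x=10, y=4), (x=11, y=5), (x=11, y=9)
  Distance 11: (x=8, y=1), (x=7, y=2), (x=10, y=3), (x=11, y=10)
  Distance 12: (x=8, y=0), (x=7, y=1), (x=9, y=1), (x=6, y=2), (x=10, y=2), (x=11, y=3)
  Distance 13: (x=7, y=0), (x=10, y=1)
  Distance 14: (x=6, y=0), (x=10, y=0), (x=11, y=1)
  Distance 15: (x=11, y=0)
Total reachable: 112 (grid has 113 open cells total)

Answer: Reachable cells: 112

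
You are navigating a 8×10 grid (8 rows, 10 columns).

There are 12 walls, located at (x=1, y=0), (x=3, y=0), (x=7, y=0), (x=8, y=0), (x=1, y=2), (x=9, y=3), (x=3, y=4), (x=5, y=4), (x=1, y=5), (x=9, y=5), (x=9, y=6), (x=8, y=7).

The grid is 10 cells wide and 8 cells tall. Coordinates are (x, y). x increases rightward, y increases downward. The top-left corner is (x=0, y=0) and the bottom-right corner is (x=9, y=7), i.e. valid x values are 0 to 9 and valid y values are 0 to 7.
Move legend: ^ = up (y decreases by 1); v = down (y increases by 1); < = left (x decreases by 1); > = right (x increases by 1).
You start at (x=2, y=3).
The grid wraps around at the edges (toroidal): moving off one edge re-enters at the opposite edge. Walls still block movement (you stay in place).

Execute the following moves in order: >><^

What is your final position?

Start: (x=2, y=3)
  > (right): (x=2, y=3) -> (x=3, y=3)
  > (right): (x=3, y=3) -> (x=4, y=3)
  < (left): (x=4, y=3) -> (x=3, y=3)
  ^ (up): (x=3, y=3) -> (x=3, y=2)
Final: (x=3, y=2)

Answer: Final position: (x=3, y=2)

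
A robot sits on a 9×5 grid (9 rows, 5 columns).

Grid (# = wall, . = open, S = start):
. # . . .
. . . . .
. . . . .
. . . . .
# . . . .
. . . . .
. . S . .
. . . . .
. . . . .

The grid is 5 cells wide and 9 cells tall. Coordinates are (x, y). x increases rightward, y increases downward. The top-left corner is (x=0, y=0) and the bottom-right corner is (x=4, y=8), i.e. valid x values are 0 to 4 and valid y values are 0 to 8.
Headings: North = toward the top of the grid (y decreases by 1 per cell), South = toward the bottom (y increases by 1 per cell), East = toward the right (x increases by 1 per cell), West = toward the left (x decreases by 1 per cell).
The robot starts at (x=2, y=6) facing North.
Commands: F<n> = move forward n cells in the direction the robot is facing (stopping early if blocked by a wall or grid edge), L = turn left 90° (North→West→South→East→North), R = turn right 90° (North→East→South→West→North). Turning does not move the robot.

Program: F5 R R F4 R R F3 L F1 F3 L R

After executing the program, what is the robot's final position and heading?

Start: (x=2, y=6), facing North
  F5: move forward 5, now at (x=2, y=1)
  R: turn right, now facing East
  R: turn right, now facing South
  F4: move forward 4, now at (x=2, y=5)
  R: turn right, now facing West
  R: turn right, now facing North
  F3: move forward 3, now at (x=2, y=2)
  L: turn left, now facing West
  F1: move forward 1, now at (x=1, y=2)
  F3: move forward 1/3 (blocked), now at (x=0, y=2)
  L: turn left, now facing South
  R: turn right, now facing West
Final: (x=0, y=2), facing West

Answer: Final position: (x=0, y=2), facing West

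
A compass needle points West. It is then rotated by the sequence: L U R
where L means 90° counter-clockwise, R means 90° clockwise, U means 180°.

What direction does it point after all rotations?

Answer: Final heading: East

Derivation:
Start: West
  L (left (90° counter-clockwise)) -> South
  U (U-turn (180°)) -> North
  R (right (90° clockwise)) -> East
Final: East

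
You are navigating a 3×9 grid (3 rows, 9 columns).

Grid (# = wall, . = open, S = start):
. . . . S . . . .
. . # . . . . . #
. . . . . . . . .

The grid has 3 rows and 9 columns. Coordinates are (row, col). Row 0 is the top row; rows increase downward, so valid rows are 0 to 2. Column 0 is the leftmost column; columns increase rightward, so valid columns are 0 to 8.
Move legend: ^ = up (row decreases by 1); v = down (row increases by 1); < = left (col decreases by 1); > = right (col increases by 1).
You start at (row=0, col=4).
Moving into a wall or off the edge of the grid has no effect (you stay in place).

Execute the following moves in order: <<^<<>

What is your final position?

Answer: Final position: (row=0, col=1)

Derivation:
Start: (row=0, col=4)
  < (left): (row=0, col=4) -> (row=0, col=3)
  < (left): (row=0, col=3) -> (row=0, col=2)
  ^ (up): blocked, stay at (row=0, col=2)
  < (left): (row=0, col=2) -> (row=0, col=1)
  < (left): (row=0, col=1) -> (row=0, col=0)
  > (right): (row=0, col=0) -> (row=0, col=1)
Final: (row=0, col=1)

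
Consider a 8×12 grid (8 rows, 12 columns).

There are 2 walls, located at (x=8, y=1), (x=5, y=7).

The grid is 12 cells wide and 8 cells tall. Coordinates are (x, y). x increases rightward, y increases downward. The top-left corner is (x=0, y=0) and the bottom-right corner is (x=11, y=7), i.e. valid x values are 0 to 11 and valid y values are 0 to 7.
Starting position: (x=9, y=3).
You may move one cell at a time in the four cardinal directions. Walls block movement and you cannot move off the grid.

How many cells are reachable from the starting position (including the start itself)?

BFS flood-fill from (x=9, y=3):
  Distance 0: (x=9, y=3)
  Distance 1: (x=9, y=2), (x=8, y=3), (x=10, y=3), (x=9, y=4)
  Distance 2: (x=9, y=1), (x=8, y=2), (x=10, y=2), (x=7, y=3), (x=11, y=3), (x=8, y=4), (x=10, y=4), (x=9, y=5)
  Distance 3: (x=9, y=0), (x=10, y=1), (x=7, y=2), (x=11, y=2), (x=6, y=3), (x=7, y=4), (x=11, y=4), (x=8, y=5), (x=10, y=5), (x=9, y=6)
  Distance 4: (x=8, y=0), (x=10, y=0), (x=7, y=1), (x=11, y=1), (x=6, y=2), (x=5, y=3), (x=6, y=4), (x=7, y=5), (x=11, y=5), (x=8, y=6), (x=10, y=6), (x=9, y=7)
  Distance 5: (x=7, y=0), (x=11, y=0), (x=6, y=1), (x=5, y=2), (x=4, y=3), (x=5, y=4), (x=6, y=5), (x=7, y=6), (x=11, y=6), (x=8, y=7), (x=10, y=7)
  Distance 6: (x=6, y=0), (x=5, y=1), (x=4, y=2), (x=3, y=3), (x=4, y=4), (x=5, y=5), (x=6, y=6), (x=7, y=7), (x=11, y=7)
  Distance 7: (x=5, y=0), (x=4, y=1), (x=3, y=2), (x=2, y=3), (x=3, y=4), (x=4, y=5), (x=5, y=6), (x=6, y=7)
  Distance 8: (x=4, y=0), (x=3, y=1), (x=2, y=2), (x=1, y=3), (x=2, y=4), (x=3, y=5), (x=4, y=6)
  Distance 9: (x=3, y=0), (x=2, y=1), (x=1, y=2), (x=0, y=3), (x=1, y=4), (x=2, y=5), (x=3, y=6), (x=4, y=7)
  Distance 10: (x=2, y=0), (x=1, y=1), (x=0, y=2), (x=0, y=4), (x=1, y=5), (x=2, y=6), (x=3, y=7)
  Distance 11: (x=1, y=0), (x=0, y=1), (x=0, y=5), (x=1, y=6), (x=2, y=7)
  Distance 12: (x=0, y=0), (x=0, y=6), (x=1, y=7)
  Distance 13: (x=0, y=7)
Total reachable: 94 (grid has 94 open cells total)

Answer: Reachable cells: 94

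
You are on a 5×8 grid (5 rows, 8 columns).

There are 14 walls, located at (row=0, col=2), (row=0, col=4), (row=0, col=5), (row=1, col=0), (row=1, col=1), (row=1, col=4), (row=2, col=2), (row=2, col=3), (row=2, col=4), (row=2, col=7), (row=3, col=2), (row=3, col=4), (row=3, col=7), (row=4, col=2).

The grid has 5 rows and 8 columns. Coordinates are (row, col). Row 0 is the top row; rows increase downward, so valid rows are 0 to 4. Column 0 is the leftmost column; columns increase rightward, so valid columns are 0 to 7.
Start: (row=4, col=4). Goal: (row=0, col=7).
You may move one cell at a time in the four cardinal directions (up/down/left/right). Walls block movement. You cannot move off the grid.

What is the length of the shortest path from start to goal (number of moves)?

Answer: Shortest path length: 7

Derivation:
BFS from (row=4, col=4) until reaching (row=0, col=7):
  Distance 0: (row=4, col=4)
  Distance 1: (row=4, col=3), (row=4, col=5)
  Distance 2: (row=3, col=3), (row=3, col=5), (row=4, col=6)
  Distance 3: (row=2, col=5), (row=3, col=6), (row=4, col=7)
  Distance 4: (row=1, col=5), (row=2, col=6)
  Distance 5: (row=1, col=6)
  Distance 6: (row=0, col=6), (row=1, col=7)
  Distance 7: (row=0, col=7)  <- goal reached here
One shortest path (7 moves): (row=4, col=4) -> (row=4, col=5) -> (row=4, col=6) -> (row=3, col=6) -> (row=2, col=6) -> (row=1, col=6) -> (row=1, col=7) -> (row=0, col=7)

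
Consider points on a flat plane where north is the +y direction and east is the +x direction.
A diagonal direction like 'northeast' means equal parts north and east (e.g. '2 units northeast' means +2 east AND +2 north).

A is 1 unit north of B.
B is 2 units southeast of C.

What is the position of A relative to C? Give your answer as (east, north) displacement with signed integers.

Place C at the origin (east=0, north=0).
  B is 2 units southeast of C: delta (east=+2, north=-2); B at (east=2, north=-2).
  A is 1 unit north of B: delta (east=+0, north=+1); A at (east=2, north=-1).
Therefore A relative to C: (east=2, north=-1).

Answer: A is at (east=2, north=-1) relative to C.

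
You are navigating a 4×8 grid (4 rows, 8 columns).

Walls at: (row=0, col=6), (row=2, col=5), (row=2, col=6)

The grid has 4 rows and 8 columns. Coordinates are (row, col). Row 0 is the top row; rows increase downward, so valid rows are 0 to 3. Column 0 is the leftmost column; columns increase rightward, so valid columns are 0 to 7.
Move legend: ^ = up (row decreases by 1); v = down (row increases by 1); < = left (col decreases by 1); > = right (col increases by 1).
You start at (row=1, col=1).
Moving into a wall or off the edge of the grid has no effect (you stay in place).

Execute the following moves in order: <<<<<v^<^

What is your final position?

Answer: Final position: (row=0, col=0)

Derivation:
Start: (row=1, col=1)
  < (left): (row=1, col=1) -> (row=1, col=0)
  [×4]< (left): blocked, stay at (row=1, col=0)
  v (down): (row=1, col=0) -> (row=2, col=0)
  ^ (up): (row=2, col=0) -> (row=1, col=0)
  < (left): blocked, stay at (row=1, col=0)
  ^ (up): (row=1, col=0) -> (row=0, col=0)
Final: (row=0, col=0)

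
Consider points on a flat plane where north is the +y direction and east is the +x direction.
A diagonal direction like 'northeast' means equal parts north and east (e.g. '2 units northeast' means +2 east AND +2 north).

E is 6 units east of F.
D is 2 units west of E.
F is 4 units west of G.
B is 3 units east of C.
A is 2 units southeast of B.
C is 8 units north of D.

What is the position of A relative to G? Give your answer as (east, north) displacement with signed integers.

Place G at the origin (east=0, north=0).
  F is 4 units west of G: delta (east=-4, north=+0); F at (east=-4, north=0).
  E is 6 units east of F: delta (east=+6, north=+0); E at (east=2, north=0).
  D is 2 units west of E: delta (east=-2, north=+0); D at (east=0, north=0).
  C is 8 units north of D: delta (east=+0, north=+8); C at (east=0, north=8).
  B is 3 units east of C: delta (east=+3, north=+0); B at (east=3, north=8).
  A is 2 units southeast of B: delta (east=+2, north=-2); A at (east=5, north=6).
Therefore A relative to G: (east=5, north=6).

Answer: A is at (east=5, north=6) relative to G.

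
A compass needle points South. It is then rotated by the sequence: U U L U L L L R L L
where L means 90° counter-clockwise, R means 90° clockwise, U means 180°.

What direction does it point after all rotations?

Answer: Final heading: West

Derivation:
Start: South
  U (U-turn (180°)) -> North
  U (U-turn (180°)) -> South
  L (left (90° counter-clockwise)) -> East
  U (U-turn (180°)) -> West
  L (left (90° counter-clockwise)) -> South
  L (left (90° counter-clockwise)) -> East
  L (left (90° counter-clockwise)) -> North
  R (right (90° clockwise)) -> East
  L (left (90° counter-clockwise)) -> North
  L (left (90° counter-clockwise)) -> West
Final: West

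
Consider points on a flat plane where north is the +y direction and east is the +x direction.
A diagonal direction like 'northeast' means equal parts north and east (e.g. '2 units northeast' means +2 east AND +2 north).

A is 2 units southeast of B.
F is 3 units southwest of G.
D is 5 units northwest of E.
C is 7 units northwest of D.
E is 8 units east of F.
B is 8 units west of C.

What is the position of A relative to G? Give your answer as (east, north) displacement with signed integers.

Place G at the origin (east=0, north=0).
  F is 3 units southwest of G: delta (east=-3, north=-3); F at (east=-3, north=-3).
  E is 8 units east of F: delta (east=+8, north=+0); E at (east=5, north=-3).
  D is 5 units northwest of E: delta (east=-5, north=+5); D at (east=0, north=2).
  C is 7 units northwest of D: delta (east=-7, north=+7); C at (east=-7, north=9).
  B is 8 units west of C: delta (east=-8, north=+0); B at (east=-15, north=9).
  A is 2 units southeast of B: delta (east=+2, north=-2); A at (east=-13, north=7).
Therefore A relative to G: (east=-13, north=7).

Answer: A is at (east=-13, north=7) relative to G.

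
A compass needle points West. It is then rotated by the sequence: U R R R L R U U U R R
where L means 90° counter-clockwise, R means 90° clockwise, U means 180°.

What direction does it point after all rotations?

Answer: Final heading: North

Derivation:
Start: West
  U (U-turn (180°)) -> East
  R (right (90° clockwise)) -> South
  R (right (90° clockwise)) -> West
  R (right (90° clockwise)) -> North
  L (left (90° counter-clockwise)) -> West
  R (right (90° clockwise)) -> North
  U (U-turn (180°)) -> South
  U (U-turn (180°)) -> North
  U (U-turn (180°)) -> South
  R (right (90° clockwise)) -> West
  R (right (90° clockwise)) -> North
Final: North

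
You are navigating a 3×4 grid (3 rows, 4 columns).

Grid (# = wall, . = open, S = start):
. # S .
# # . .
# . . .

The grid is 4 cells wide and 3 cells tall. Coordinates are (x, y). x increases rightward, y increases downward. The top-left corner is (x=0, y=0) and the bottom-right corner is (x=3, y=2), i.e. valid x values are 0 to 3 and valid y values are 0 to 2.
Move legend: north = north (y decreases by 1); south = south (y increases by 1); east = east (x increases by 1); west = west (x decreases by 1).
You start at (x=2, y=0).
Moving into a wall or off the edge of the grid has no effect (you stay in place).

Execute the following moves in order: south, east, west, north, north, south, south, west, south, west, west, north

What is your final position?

Answer: Final position: (x=1, y=2)

Derivation:
Start: (x=2, y=0)
  south (south): (x=2, y=0) -> (x=2, y=1)
  east (east): (x=2, y=1) -> (x=3, y=1)
  west (west): (x=3, y=1) -> (x=2, y=1)
  north (north): (x=2, y=1) -> (x=2, y=0)
  north (north): blocked, stay at (x=2, y=0)
  south (south): (x=2, y=0) -> (x=2, y=1)
  south (south): (x=2, y=1) -> (x=2, y=2)
  west (west): (x=2, y=2) -> (x=1, y=2)
  south (south): blocked, stay at (x=1, y=2)
  west (west): blocked, stay at (x=1, y=2)
  west (west): blocked, stay at (x=1, y=2)
  north (north): blocked, stay at (x=1, y=2)
Final: (x=1, y=2)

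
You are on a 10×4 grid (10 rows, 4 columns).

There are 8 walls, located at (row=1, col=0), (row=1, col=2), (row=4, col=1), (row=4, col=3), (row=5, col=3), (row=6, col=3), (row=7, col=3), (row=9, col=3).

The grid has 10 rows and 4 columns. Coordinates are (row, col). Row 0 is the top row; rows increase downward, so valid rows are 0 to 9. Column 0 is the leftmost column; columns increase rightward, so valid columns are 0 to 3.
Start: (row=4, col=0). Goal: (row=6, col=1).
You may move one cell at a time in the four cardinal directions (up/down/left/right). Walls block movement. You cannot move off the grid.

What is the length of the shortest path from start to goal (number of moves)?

BFS from (row=4, col=0) until reaching (row=6, col=1):
  Distance 0: (row=4, col=0)
  Distance 1: (row=3, col=0), (row=5, col=0)
  Distance 2: (row=2, col=0), (row=3, col=1), (row=5, col=1), (row=6, col=0)
  Distance 3: (row=2, col=1), (row=3, col=2), (row=5, col=2), (row=6, col=1), (row=7, col=0)  <- goal reached here
One shortest path (3 moves): (row=4, col=0) -> (row=5, col=0) -> (row=5, col=1) -> (row=6, col=1)

Answer: Shortest path length: 3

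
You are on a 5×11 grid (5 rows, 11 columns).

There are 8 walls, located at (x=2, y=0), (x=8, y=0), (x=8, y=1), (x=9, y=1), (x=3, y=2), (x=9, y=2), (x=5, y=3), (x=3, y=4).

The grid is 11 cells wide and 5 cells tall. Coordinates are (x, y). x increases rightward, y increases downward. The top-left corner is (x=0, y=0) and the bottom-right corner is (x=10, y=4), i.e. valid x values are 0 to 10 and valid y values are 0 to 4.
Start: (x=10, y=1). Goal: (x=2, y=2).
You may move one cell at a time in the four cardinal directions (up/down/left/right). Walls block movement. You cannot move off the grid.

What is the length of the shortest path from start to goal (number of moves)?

BFS from (x=10, y=1) until reaching (x=2, y=2):
  Distance 0: (x=10, y=1)
  Distance 1: (x=10, y=0), (x=10, y=2)
  Distance 2: (x=9, y=0), (x=10, y=3)
  Distance 3: (x=9, y=3), (x=10, y=4)
  Distance 4: (x=8, y=3), (x=9, y=4)
  Distance 5: (x=8, y=2), (x=7, y=3), (x=8, y=4)
  Distance 6: (x=7, y=2), (x=6, y=3), (x=7, y=4)
  Distance 7: (x=7, y=1), (x=6, y=2), (x=6, y=4)
  Distance 8: (x=7, y=0), (x=6, y=1), (x=5, y=2), (x=5, y=4)
  Distance 9: (x=6, y=0), (x=5, y=1), (x=4, y=2), (x=4, y=4)
  Distance 10: (x=5, y=0), (x=4, y=1), (x=4, y=3)
  Distance 11: (x=4, y=0), (x=3, y=1), (x=3, y=3)
  Distance 12: (x=3, y=0), (x=2, y=1), (x=2, y=3)
  Distance 13: (x=1, y=1), (x=2, y=2), (x=1, y=3), (x=2, y=4)  <- goal reached here
One shortest path (13 moves): (x=10, y=1) -> (x=10, y=2) -> (x=10, y=3) -> (x=9, y=3) -> (x=8, y=3) -> (x=7, y=3) -> (x=6, y=3) -> (x=6, y=2) -> (x=5, y=2) -> (x=4, y=2) -> (x=4, y=1) -> (x=3, y=1) -> (x=2, y=1) -> (x=2, y=2)

Answer: Shortest path length: 13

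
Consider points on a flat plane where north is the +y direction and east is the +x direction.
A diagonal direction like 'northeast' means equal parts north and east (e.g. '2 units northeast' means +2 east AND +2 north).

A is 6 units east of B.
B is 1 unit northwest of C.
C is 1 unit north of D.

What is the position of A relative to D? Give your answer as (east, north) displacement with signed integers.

Answer: A is at (east=5, north=2) relative to D.

Derivation:
Place D at the origin (east=0, north=0).
  C is 1 unit north of D: delta (east=+0, north=+1); C at (east=0, north=1).
  B is 1 unit northwest of C: delta (east=-1, north=+1); B at (east=-1, north=2).
  A is 6 units east of B: delta (east=+6, north=+0); A at (east=5, north=2).
Therefore A relative to D: (east=5, north=2).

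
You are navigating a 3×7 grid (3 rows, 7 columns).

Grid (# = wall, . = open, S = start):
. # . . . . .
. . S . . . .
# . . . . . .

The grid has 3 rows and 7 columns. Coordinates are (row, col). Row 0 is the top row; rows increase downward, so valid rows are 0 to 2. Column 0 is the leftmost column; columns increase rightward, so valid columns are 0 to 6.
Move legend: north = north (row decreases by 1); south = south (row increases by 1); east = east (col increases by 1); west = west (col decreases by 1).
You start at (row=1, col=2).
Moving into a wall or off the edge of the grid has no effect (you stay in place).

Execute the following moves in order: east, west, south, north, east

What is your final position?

Start: (row=1, col=2)
  east (east): (row=1, col=2) -> (row=1, col=3)
  west (west): (row=1, col=3) -> (row=1, col=2)
  south (south): (row=1, col=2) -> (row=2, col=2)
  north (north): (row=2, col=2) -> (row=1, col=2)
  east (east): (row=1, col=2) -> (row=1, col=3)
Final: (row=1, col=3)

Answer: Final position: (row=1, col=3)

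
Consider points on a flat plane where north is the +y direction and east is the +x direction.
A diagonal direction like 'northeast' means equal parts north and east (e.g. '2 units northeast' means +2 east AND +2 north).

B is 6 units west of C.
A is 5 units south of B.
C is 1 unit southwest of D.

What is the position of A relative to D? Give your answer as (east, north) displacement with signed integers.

Answer: A is at (east=-7, north=-6) relative to D.

Derivation:
Place D at the origin (east=0, north=0).
  C is 1 unit southwest of D: delta (east=-1, north=-1); C at (east=-1, north=-1).
  B is 6 units west of C: delta (east=-6, north=+0); B at (east=-7, north=-1).
  A is 5 units south of B: delta (east=+0, north=-5); A at (east=-7, north=-6).
Therefore A relative to D: (east=-7, north=-6).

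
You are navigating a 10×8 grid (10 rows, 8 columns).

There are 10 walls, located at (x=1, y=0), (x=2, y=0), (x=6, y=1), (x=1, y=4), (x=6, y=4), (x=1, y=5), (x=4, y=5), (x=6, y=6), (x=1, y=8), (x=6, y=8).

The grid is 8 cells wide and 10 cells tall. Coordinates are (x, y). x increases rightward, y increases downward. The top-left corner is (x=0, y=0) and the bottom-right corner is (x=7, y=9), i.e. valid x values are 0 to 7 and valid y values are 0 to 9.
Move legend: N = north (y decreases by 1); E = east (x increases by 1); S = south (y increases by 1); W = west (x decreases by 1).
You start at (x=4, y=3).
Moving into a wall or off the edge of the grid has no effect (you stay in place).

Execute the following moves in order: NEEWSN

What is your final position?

Answer: Final position: (x=5, y=2)

Derivation:
Start: (x=4, y=3)
  N (north): (x=4, y=3) -> (x=4, y=2)
  E (east): (x=4, y=2) -> (x=5, y=2)
  E (east): (x=5, y=2) -> (x=6, y=2)
  W (west): (x=6, y=2) -> (x=5, y=2)
  S (south): (x=5, y=2) -> (x=5, y=3)
  N (north): (x=5, y=3) -> (x=5, y=2)
Final: (x=5, y=2)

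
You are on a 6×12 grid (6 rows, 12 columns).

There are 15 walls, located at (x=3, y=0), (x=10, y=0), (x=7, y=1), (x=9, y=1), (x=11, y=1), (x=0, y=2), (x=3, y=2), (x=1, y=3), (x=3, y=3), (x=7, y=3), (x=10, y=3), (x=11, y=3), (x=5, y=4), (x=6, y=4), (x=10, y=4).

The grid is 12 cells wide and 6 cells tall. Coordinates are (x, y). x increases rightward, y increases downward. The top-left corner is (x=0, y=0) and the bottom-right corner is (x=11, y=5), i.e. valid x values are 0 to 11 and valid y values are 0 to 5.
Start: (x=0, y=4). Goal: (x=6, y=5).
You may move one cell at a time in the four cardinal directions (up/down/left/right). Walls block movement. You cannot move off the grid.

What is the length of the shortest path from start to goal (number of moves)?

BFS from (x=0, y=4) until reaching (x=6, y=5):
  Distance 0: (x=0, y=4)
  Distance 1: (x=0, y=3), (x=1, y=4), (x=0, y=5)
  Distance 2: (x=2, y=4), (x=1, y=5)
  Distance 3: (x=2, y=3), (x=3, y=4), (x=2, y=5)
  Distance 4: (x=2, y=2), (x=4, y=4), (x=3, y=5)
  Distance 5: (x=2, y=1), (x=1, y=2), (x=4, y=3), (x=4, y=5)
  Distance 6: (x=2, y=0), (x=1, y=1), (x=3, y=1), (x=4, y=2), (x=5, y=3), (x=5, y=5)
  Distance 7: (x=1, y=0), (x=0, y=1), (x=4, y=1), (x=5, y=2), (x=6, y=3), (x=6, y=5)  <- goal reached here
One shortest path (7 moves): (x=0, y=4) -> (x=1, y=4) -> (x=2, y=4) -> (x=3, y=4) -> (x=4, y=4) -> (x=4, y=5) -> (x=5, y=5) -> (x=6, y=5)

Answer: Shortest path length: 7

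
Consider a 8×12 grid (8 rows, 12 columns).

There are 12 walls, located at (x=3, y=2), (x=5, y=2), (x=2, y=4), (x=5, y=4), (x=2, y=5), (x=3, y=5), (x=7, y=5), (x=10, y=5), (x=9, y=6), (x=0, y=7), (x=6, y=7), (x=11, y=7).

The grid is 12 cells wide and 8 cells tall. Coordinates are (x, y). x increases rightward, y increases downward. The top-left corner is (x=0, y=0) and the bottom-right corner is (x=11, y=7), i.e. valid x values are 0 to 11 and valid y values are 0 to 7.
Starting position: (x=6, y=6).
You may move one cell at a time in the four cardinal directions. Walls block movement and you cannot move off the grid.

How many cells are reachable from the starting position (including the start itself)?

Answer: Reachable cells: 84

Derivation:
BFS flood-fill from (x=6, y=6):
  Distance 0: (x=6, y=6)
  Distance 1: (x=6, y=5), (x=5, y=6), (x=7, y=6)
  Distance 2: (x=6, y=4), (x=5, y=5), (x=4, y=6), (x=8, y=6), (x=5, y=7), (x=7, y=7)
  Distance 3: (x=6, y=3), (x=7, y=4), (x=4, y=5), (x=8, y=5), (x=3, y=6), (x=4, y=7), (x=8, y=7)
  Distance 4: (x=6, y=2), (x=5, y=3), (x=7, y=3), (x=4, y=4), (x=8, y=4), (x=9, y=5), (x=2, y=6), (x=3, y=7), (x=9, y=7)
  Distance 5: (x=6, y=1), (x=7, y=2), (x=4, y=3), (x=8, y=3), (x=3, y=4), (x=9, y=4), (x=1, y=6), (x=2, y=7), (x=10, y=7)
  Distance 6: (x=6, y=0), (x=5, y=1), (x=7, y=1), (x=4, y=2), (x=8, y=2), (x=3, y=3), (x=9, y=3), (x=10, y=4), (x=1, y=5), (x=0, y=6), (x=10, y=6), (x=1, y=7)
  Distance 7: (x=5, y=0), (x=7, y=0), (x=4, y=1), (x=8, y=1), (x=9, y=2), (x=2, y=3), (x=10, y=3), (x=1, y=4), (x=11, y=4), (x=0, y=5), (x=11, y=6)
  Distance 8: (x=4, y=0), (x=8, y=0), (x=3, y=1), (x=9, y=1), (x=2, y=2), (x=10, y=2), (x=1, y=3), (x=11, y=3), (x=0, y=4), (x=11, y=5)
  Distance 9: (x=3, y=0), (x=9, y=0), (x=2, y=1), (x=10, y=1), (x=1, y=2), (x=11, y=2), (x=0, y=3)
  Distance 10: (x=2, y=0), (x=10, y=0), (x=1, y=1), (x=11, y=1), (x=0, y=2)
  Distance 11: (x=1, y=0), (x=11, y=0), (x=0, y=1)
  Distance 12: (x=0, y=0)
Total reachable: 84 (grid has 84 open cells total)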